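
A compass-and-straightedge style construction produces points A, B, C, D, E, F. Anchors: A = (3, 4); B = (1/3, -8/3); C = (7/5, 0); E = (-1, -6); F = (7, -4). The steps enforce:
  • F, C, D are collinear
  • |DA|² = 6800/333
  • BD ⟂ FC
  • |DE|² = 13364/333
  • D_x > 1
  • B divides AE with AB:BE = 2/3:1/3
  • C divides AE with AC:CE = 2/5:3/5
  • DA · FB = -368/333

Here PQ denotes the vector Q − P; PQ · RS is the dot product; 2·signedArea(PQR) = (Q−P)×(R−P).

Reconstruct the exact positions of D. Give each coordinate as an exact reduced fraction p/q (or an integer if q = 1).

D = (217/111, -44/111)

1. D_x = 217/111  [F, C, D are collinear ∩ BD ⟂ FC]
2. D_y = -44/111  [F, C, D are collinear ∩ BD ⟂ FC]
   → D = (217/111, -44/111)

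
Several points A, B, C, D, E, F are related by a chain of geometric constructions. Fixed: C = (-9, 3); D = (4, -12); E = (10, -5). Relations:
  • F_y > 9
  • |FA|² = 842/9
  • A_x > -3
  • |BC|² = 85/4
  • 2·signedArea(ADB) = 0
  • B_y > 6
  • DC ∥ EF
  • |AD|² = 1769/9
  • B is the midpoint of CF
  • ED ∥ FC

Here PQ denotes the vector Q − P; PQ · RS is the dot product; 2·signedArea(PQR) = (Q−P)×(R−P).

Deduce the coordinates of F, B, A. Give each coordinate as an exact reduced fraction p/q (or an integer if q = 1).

A = (-8/3, 1/3)
B = (-6, 13/2)
F = (-3, 10)

1. F_x = -3  [ED ∥ FC ∩ DC ∥ EF]
2. F_y = 10  [ED ∥ FC ∩ DC ∥ EF]
   → F = (-3, 10)
3. B_x = -6  [B is the midpoint of CF]
4. B_y = 13/2  [B is the midpoint of CF]
   → B = (-6, 13/2)
5. A_x = -8/3  [line -37/2·x + -10·y + -46 = 0 ∩ |FA|² = 842/9]
6. A_y = 1/3  [line -37/2·x + -10·y + -46 = 0 ∩ |FA|² = 842/9]
   → A = (-8/3, 1/3)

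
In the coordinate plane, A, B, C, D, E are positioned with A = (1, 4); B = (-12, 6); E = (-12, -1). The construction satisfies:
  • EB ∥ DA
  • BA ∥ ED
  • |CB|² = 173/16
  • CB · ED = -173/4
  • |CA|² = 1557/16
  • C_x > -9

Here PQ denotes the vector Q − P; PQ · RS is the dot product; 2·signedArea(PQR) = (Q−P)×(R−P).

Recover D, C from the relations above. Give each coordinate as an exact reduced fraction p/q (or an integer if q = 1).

1. D_x = 1  [EB ∥ DA ∩ BA ∥ ED]
2. D_y = -3  [EB ∥ DA ∩ BA ∥ ED]
   → D = (1, -3)
3. C_x = -35/4  [line -13·x + 2·y + -499/4 = 0 ∩ |CB|² = 173/16]
4. C_y = 11/2  [line -13·x + 2·y + -499/4 = 0 ∩ |CB|² = 173/16]
   → C = (-35/4, 11/2)

C = (-35/4, 11/2)
D = (1, -3)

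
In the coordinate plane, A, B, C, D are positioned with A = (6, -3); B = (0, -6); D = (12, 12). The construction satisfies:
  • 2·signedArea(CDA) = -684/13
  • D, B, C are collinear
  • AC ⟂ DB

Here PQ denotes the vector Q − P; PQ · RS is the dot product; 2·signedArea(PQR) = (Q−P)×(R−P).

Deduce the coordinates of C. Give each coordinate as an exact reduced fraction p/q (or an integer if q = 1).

1. C_x = 42/13  [D, B, C are collinear ∩ AC ⟂ DB]
2. C_y = -15/13  [D, B, C are collinear ∩ AC ⟂ DB]
   → C = (42/13, -15/13)

C = (42/13, -15/13)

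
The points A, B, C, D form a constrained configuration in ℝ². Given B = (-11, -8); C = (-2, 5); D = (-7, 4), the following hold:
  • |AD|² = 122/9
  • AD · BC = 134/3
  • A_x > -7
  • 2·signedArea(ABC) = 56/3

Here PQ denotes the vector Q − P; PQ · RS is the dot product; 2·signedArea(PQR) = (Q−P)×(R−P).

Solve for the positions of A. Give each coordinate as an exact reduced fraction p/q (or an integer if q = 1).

A = (-20/3, 1/3)

1. A_x = -20/3  [2·signedArea(ABC) = 56/3 ∩ AD · BC = 134/3]
2. A_y = 1/3  [2·signedArea(ABC) = 56/3 ∩ AD · BC = 134/3]
   → A = (-20/3, 1/3)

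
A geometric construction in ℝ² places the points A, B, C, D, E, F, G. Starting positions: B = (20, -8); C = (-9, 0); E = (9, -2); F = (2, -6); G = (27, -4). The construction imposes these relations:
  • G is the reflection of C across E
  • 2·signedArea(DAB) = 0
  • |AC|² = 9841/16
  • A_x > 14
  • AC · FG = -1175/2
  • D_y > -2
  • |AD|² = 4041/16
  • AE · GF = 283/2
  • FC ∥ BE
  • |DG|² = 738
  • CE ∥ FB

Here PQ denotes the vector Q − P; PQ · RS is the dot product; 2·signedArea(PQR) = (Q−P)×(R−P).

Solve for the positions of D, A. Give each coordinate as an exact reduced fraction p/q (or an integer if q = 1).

1. A_x = 15  [line 25·x + 2·y + -725/2 = 0 ∩ |AC|² = 9841/16]
2. A_y = -25/4  [line 25·x + 2·y + -725/2 = 0 ∩ |AC|² = 9841/16]
   → A = (15, -25/4)
3. D_x = 0  [line 7/4·x + 5·y + 5 = 0 ∩ |DG|² = 738]
4. D_y = -1  [line 7/4·x + 5·y + 5 = 0 ∩ |DG|² = 738]
   → D = (0, -1)

A = (15, -25/4)
D = (0, -1)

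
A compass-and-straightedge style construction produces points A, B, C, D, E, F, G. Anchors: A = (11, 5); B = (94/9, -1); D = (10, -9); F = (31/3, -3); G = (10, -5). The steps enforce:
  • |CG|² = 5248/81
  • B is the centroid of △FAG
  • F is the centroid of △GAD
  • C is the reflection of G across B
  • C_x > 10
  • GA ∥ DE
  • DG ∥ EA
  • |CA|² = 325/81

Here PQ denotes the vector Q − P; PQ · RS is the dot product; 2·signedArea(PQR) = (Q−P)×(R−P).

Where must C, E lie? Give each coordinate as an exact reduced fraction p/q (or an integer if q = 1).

1. C_x = 98/9  [C is the reflection of G across B]
2. C_y = 3  [C is the reflection of G across B]
   → C = (98/9, 3)
3. E_x = 11  [DG ∥ EA ∩ GA ∥ DE]
4. E_y = 1  [DG ∥ EA ∩ GA ∥ DE]
   → E = (11, 1)

C = (98/9, 3)
E = (11, 1)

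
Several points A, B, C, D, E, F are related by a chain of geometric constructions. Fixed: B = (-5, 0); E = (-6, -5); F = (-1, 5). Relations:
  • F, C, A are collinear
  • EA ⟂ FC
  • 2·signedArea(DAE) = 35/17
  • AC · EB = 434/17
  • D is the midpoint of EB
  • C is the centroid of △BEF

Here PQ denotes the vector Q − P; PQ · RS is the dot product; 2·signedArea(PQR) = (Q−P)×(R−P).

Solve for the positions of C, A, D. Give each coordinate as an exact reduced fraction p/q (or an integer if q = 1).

A = (-229/34, -155/34)
C = (-4, 0)
D = (-11/2, -5/2)

1. C_x = -4  [C is the centroid of △BEF]
2. C_y = 0  [C is the centroid of △BEF]
   → C = (-4, 0)
3. A_x = -229/34  [F, C, A are collinear ∩ EA ⟂ FC]
4. A_y = -155/34  [F, C, A are collinear ∩ EA ⟂ FC]
   → A = (-229/34, -155/34)
5. D_x = -11/2  [D is the midpoint of EB]
6. D_y = -5/2  [D is the midpoint of EB]
   → D = (-11/2, -5/2)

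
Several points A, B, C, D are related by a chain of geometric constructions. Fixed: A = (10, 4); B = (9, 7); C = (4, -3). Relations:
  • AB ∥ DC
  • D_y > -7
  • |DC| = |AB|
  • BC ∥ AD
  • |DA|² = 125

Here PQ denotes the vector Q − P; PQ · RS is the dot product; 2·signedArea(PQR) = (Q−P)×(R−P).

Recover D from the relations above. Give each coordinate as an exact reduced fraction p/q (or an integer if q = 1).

D = (5, -6)

1. D_x = 5  [AB ∥ DC ∩ BC ∥ AD]
2. D_y = -6  [AB ∥ DC ∩ BC ∥ AD]
   → D = (5, -6)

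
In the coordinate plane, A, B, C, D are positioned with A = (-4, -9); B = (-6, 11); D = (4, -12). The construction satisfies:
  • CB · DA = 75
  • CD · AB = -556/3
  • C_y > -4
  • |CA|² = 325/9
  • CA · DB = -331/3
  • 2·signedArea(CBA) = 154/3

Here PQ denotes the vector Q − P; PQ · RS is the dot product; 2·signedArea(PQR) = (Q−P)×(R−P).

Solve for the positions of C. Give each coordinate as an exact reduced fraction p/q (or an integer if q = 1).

1. C_x = -2  [CD · AB = -556/3 ∩ 2·signedArea(CBA) = 154/3]
2. C_y = -10/3  [CD · AB = -556/3 ∩ 2·signedArea(CBA) = 154/3]
   → C = (-2, -10/3)

C = (-2, -10/3)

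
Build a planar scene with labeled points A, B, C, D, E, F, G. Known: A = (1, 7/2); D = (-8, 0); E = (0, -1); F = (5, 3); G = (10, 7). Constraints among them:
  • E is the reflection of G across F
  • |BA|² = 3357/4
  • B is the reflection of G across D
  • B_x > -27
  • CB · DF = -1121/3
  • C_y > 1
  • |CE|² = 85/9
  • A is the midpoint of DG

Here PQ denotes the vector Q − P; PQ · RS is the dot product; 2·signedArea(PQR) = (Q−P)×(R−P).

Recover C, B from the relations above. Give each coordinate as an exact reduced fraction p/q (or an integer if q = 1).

1. B_x = -26  [B is the reflection of G across D]
2. B_y = -7  [B is the reflection of G across D]
   → B = (-26, -7)
3. C_x = 2/3  [line -13·x + -3·y + 44/3 = 0 ∩ |CE|² = 85/9]
4. C_y = 2  [line -13·x + -3·y + 44/3 = 0 ∩ |CE|² = 85/9]
   → C = (2/3, 2)

B = (-26, -7)
C = (2/3, 2)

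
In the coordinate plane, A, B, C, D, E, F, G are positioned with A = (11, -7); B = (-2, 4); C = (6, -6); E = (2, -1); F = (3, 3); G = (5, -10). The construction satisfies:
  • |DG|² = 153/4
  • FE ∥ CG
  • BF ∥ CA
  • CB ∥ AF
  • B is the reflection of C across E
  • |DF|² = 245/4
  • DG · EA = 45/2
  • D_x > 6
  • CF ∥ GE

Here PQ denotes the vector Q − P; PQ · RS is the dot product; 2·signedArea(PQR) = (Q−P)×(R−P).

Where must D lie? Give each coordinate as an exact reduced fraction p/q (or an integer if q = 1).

1. D_x = 13/2  [line -9·x + 6·y + 165/2 = 0 ∩ |DG|² = 153/4]
2. D_y = -4  [line -9·x + 6·y + 165/2 = 0 ∩ |DG|² = 153/4]
   → D = (13/2, -4)

D = (13/2, -4)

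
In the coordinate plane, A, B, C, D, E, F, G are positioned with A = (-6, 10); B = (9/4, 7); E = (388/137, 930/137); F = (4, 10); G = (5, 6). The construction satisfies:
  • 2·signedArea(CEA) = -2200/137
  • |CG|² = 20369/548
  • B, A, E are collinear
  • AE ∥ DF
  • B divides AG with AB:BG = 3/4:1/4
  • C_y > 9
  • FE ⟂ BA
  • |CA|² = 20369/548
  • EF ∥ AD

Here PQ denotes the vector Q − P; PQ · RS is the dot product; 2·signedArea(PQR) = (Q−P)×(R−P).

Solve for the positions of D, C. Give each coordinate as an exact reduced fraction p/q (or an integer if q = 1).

C = (23/274, 1316/137)
D = (-662/137, 1810/137)

1. D_x = -662/137  [AE ∥ DF ∩ EF ∥ AD]
2. D_y = 1810/137  [AE ∥ DF ∩ EF ∥ AD]
   → D = (-662/137, 1810/137)
3. C_x = 23/274  [line -440/137·x + -1210/137·y + 11660/137 = 0 ∩ |CG|² = 20369/548]
4. C_y = 1316/137  [line -440/137·x + -1210/137·y + 11660/137 = 0 ∩ |CG|² = 20369/548]
   → C = (23/274, 1316/137)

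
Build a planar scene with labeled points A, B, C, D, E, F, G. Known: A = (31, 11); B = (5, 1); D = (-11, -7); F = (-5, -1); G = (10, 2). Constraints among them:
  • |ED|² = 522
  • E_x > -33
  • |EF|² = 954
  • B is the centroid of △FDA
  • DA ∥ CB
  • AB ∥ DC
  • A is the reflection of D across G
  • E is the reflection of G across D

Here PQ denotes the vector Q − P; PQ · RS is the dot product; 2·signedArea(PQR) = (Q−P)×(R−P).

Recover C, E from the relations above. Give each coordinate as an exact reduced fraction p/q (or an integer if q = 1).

1. C_x = -37  [DA ∥ CB ∩ AB ∥ DC]
2. C_y = -17  [DA ∥ CB ∩ AB ∥ DC]
   → C = (-37, -17)
3. E_x = -32  [E is the reflection of G across D]
4. E_y = -16  [E is the reflection of G across D]
   → E = (-32, -16)

C = (-37, -17)
E = (-32, -16)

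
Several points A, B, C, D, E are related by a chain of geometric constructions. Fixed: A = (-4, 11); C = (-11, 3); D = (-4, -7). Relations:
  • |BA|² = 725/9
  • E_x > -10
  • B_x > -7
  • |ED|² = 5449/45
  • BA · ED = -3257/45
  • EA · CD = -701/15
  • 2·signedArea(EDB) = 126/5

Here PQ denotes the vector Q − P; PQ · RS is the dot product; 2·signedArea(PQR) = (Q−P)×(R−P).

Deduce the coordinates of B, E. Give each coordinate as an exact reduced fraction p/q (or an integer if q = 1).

1. E_x = -137/15  [line -7·x + 10·y + -1369/15 = 0 ∩ |ED|² = 5449/45]
2. E_y = 41/15  [line -7·x + 10·y + -1369/15 = 0 ∩ |ED|² = 5449/45]
   → E = (-137/15, 41/15)
3. B_x = -19/3  [BA · ED = -3257/45 ∩ 2·signedArea(EDB) = 126/5]
4. B_y = 7/3  [BA · ED = -3257/45 ∩ 2·signedArea(EDB) = 126/5]
   → B = (-19/3, 7/3)

B = (-19/3, 7/3)
E = (-137/15, 41/15)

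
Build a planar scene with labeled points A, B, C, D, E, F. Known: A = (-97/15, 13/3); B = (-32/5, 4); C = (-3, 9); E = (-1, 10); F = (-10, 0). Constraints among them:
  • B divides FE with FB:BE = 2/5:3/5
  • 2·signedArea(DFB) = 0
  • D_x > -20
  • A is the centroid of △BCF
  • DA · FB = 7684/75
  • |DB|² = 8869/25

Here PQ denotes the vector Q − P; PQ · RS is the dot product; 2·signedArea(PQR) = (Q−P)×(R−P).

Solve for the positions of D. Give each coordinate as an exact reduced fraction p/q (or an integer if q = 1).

1. D_x = -19  [2·signedArea(DFB) = 0 ∩ DA · FB = 7684/75]
2. D_y = -10  [2·signedArea(DFB) = 0 ∩ DA · FB = 7684/75]
   → D = (-19, -10)

D = (-19, -10)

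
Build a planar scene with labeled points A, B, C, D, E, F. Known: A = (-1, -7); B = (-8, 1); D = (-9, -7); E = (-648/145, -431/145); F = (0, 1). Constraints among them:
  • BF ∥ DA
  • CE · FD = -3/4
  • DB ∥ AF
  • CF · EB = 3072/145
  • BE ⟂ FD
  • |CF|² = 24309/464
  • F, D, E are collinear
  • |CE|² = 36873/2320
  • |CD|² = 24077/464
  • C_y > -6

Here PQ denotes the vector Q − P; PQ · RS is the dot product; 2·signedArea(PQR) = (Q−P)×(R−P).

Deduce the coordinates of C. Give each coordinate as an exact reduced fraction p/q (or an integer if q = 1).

C = (-1083/580, -869/145)

1. C_x = -1083/580  [CE · FD = -3/4 ∩ CF · EB = 3072/145]
2. C_y = -869/145  [CE · FD = -3/4 ∩ CF · EB = 3072/145]
   → C = (-1083/580, -869/145)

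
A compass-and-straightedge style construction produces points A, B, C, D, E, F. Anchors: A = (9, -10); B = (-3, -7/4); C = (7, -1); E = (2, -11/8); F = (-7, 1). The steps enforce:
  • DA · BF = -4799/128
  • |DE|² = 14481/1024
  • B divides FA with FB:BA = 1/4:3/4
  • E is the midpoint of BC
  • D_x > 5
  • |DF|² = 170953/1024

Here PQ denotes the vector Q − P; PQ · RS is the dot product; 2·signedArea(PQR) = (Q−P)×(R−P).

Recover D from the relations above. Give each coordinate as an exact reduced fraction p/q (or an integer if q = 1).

1. D_x = 23/4  [line 4·x + -11/4·y + -3329/128 = 0 ∩ |DE|² = 14481/1024]
2. D_y = -35/32  [line 4·x + -11/4·y + -3329/128 = 0 ∩ |DE|² = 14481/1024]
   → D = (23/4, -35/32)

D = (23/4, -35/32)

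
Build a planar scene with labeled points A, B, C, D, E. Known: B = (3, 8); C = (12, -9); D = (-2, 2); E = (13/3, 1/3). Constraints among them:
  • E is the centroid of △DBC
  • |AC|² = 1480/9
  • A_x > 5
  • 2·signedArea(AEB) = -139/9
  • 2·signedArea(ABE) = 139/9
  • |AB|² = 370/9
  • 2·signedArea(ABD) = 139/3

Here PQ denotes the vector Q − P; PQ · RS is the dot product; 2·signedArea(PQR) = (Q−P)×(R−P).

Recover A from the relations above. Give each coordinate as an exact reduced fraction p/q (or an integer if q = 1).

A = (6, 7/3)

1. A_x = 6  [2·signedArea(ABE) = 139/9 ∩ 2·signedArea(ABD) = 139/3]
2. A_y = 7/3  [2·signedArea(ABE) = 139/9 ∩ 2·signedArea(ABD) = 139/3]
   → A = (6, 7/3)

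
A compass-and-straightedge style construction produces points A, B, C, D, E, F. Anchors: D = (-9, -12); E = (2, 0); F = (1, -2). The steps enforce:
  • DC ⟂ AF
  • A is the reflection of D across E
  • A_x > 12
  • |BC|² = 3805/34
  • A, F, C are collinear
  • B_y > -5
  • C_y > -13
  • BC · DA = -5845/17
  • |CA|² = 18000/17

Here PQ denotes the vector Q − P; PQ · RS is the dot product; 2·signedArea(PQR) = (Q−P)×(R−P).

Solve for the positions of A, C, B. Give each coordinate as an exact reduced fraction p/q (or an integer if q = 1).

1. A_x = 13  [A is the reflection of D across E]
2. A_y = 12  [A is the reflection of D across E]
   → A = (13, 12)
3. C_x = -139/17  [A, F, C are collinear ∩ DC ⟂ AF]
4. C_y = -216/17  [A, F, C are collinear ∩ DC ⟂ AF]
   → C = (-139/17, -216/17)
5. B_x = -3/2  [line -22·x + -24·y + -141 = 0 ∩ |BC|² = 3805/34]
6. B_y = -9/2  [line -22·x + -24·y + -141 = 0 ∩ |BC|² = 3805/34]
   → B = (-3/2, -9/2)

A = (13, 12)
B = (-3/2, -9/2)
C = (-139/17, -216/17)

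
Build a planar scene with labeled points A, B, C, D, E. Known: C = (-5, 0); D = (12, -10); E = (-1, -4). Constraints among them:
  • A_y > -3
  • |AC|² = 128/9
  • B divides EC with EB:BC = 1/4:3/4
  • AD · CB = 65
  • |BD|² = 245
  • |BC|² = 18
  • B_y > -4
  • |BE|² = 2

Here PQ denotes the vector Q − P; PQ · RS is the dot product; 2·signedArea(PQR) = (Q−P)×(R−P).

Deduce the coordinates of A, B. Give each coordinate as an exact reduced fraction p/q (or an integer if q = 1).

1. B_x = -2  [B divides EC with EB:BC = 1/4:3/4]
2. B_y = -3  [B divides EC with EB:BC = 1/4:3/4]
   → B = (-2, -3)
3. A_x = -7/3  [line -3·x + 3·y + 1 = 0 ∩ |AC|² = 128/9]
4. A_y = -8/3  [line -3·x + 3·y + 1 = 0 ∩ |AC|² = 128/9]
   → A = (-7/3, -8/3)

A = (-7/3, -8/3)
B = (-2, -3)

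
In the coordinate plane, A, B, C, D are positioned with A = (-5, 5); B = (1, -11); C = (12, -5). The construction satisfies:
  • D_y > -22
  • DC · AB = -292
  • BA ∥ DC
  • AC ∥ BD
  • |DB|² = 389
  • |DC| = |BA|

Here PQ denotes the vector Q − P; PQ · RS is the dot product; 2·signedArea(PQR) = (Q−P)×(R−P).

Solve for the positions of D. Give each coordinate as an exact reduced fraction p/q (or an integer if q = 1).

1. D_x = 18  [BA ∥ DC ∩ AC ∥ BD]
2. D_y = -21  [BA ∥ DC ∩ AC ∥ BD]
   → D = (18, -21)

D = (18, -21)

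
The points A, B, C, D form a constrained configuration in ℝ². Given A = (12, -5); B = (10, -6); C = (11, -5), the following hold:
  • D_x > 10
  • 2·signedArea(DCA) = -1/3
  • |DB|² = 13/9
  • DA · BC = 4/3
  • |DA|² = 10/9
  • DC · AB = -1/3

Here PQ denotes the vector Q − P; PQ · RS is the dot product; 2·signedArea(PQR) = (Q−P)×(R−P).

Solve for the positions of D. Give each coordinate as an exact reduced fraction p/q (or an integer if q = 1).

D = (11, -16/3)

1. D_x = 11  [DC · AB = -1/3 ∩ DA · BC = 4/3]
2. D_y = -16/3  [DC · AB = -1/3 ∩ DA · BC = 4/3]
   → D = (11, -16/3)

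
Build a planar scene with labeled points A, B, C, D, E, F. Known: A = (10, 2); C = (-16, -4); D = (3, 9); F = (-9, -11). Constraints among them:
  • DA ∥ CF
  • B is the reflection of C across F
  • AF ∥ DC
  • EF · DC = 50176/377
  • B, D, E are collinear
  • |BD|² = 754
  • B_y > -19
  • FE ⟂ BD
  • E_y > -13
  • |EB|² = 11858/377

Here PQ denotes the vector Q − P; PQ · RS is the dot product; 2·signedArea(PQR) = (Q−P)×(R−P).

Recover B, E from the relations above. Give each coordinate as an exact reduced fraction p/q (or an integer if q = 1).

1. B_x = -2  [B is the reflection of C across F]
2. B_y = -18  [B is the reflection of C across F]
   → B = (-2, -18)
3. E_x = -369/377  [B, D, E are collinear ∩ FE ⟂ BD]
4. E_y = -4707/377  [B, D, E are collinear ∩ FE ⟂ BD]
   → E = (-369/377, -4707/377)

B = (-2, -18)
E = (-369/377, -4707/377)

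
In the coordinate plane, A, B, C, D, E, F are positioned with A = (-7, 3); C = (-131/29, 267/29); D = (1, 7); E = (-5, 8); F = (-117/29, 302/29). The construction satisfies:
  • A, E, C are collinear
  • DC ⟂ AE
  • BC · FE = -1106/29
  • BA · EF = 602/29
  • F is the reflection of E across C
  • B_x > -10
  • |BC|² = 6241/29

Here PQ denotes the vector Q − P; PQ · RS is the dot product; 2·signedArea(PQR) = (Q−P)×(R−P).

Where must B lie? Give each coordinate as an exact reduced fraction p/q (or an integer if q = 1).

1. B_x = -289/29  [line -28/29·x + -70/29·y + -588/29 = 0 ∩ |BC|² = 6241/29]
2. B_y = -128/29  [line -28/29·x + -70/29·y + -588/29 = 0 ∩ |BC|² = 6241/29]
   → B = (-289/29, -128/29)

B = (-289/29, -128/29)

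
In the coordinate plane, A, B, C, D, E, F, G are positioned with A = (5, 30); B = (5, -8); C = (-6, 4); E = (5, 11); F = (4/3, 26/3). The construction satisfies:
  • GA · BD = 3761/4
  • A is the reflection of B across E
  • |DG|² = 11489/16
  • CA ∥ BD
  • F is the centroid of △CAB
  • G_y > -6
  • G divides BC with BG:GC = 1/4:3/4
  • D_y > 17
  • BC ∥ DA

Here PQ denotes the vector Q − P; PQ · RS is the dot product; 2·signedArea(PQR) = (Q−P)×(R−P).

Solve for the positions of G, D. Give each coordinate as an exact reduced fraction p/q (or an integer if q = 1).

1. G_x = 9/4  [G divides BC with BG:GC = 1/4:3/4]
2. G_y = -5  [G divides BC with BG:GC = 1/4:3/4]
   → G = (9/4, -5)
3. D_x = 16  [BC ∥ DA ∩ CA ∥ BD]
4. D_y = 18  [BC ∥ DA ∩ CA ∥ BD]
   → D = (16, 18)

D = (16, 18)
G = (9/4, -5)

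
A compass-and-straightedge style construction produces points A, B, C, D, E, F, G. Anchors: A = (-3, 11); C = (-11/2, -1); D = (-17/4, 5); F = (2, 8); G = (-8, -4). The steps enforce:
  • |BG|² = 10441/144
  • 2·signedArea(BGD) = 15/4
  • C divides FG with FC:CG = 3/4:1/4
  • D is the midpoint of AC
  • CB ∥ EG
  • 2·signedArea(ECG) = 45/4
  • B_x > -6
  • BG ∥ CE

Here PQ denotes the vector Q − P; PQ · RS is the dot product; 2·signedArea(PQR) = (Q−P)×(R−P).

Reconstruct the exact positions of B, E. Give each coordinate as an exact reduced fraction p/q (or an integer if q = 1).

1. B_x = -61/12  [line -9·x + 15/4·y + -243/4 = 0 ∩ |BG|² = 10441/144]
2. B_y = 4  [line -9·x + 15/4·y + -243/4 = 0 ∩ |BG|² = 10441/144]
   → B = (-61/12, 4)
3. E_x = -101/12  [CB ∥ EG ∩ BG ∥ CE]
4. E_y = -9  [CB ∥ EG ∩ BG ∥ CE]
   → E = (-101/12, -9)

B = (-61/12, 4)
E = (-101/12, -9)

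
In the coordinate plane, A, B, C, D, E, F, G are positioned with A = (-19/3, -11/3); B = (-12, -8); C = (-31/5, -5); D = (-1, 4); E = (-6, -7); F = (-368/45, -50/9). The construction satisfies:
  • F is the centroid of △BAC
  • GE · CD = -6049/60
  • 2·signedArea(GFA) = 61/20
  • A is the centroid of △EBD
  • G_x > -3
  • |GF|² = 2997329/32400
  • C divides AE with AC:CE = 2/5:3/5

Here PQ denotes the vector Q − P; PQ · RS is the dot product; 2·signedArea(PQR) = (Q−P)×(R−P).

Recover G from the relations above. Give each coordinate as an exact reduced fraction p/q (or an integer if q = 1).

1. G_x = -7/3  [2·signedArea(GFA) = 61/20 ∩ GE · CD = -6049/60]
2. G_y = 25/12  [2·signedArea(GFA) = 61/20 ∩ GE · CD = -6049/60]
   → G = (-7/3, 25/12)

G = (-7/3, 25/12)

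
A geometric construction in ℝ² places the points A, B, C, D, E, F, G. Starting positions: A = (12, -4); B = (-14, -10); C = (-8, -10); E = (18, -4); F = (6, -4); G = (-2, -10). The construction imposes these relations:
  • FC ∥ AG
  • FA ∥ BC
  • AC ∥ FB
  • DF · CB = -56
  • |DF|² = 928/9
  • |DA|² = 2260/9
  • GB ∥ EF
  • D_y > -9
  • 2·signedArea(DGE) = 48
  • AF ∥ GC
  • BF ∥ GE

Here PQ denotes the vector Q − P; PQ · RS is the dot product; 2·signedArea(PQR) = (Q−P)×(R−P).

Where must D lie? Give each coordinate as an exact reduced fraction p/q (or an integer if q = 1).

1. D_x = -10/3  [2·signedArea(DGE) = 48 ∩ DF · CB = -56]
2. D_y = -8  [2·signedArea(DGE) = 48 ∩ DF · CB = -56]
   → D = (-10/3, -8)

D = (-10/3, -8)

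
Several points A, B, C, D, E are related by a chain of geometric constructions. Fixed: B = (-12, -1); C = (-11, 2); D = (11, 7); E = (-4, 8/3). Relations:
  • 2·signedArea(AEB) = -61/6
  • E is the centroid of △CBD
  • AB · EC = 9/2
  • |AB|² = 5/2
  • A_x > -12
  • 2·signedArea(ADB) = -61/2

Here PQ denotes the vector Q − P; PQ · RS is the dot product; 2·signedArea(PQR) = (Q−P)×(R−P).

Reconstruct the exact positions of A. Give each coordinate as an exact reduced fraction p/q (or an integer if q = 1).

1. A_x = -23/2  [2·signedArea(ADB) = -61/2 ∩ 2·signedArea(AEB) = -61/6]
2. A_y = 1/2  [2·signedArea(ADB) = -61/2 ∩ 2·signedArea(AEB) = -61/6]
   → A = (-23/2, 1/2)

A = (-23/2, 1/2)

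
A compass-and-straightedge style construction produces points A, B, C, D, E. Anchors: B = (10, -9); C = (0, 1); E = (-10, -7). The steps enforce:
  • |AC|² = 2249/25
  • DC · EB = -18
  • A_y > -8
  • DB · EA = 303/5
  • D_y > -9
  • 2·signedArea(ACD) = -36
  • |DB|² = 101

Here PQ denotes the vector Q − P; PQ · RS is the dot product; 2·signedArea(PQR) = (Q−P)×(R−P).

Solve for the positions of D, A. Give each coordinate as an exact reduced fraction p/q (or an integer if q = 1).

1. D_x = 0  [line -20·x + 2·y + 16 = 0 ∩ |DB|² = 101]
2. D_y = -8  [line -20·x + 2·y + 16 = 0 ∩ |DB|² = 101]
   → D = (0, -8)
3. A_x = -4  [2·signedArea(ACD) = -36 ∩ DB · EA = 303/5]
4. A_y = -38/5  [2·signedArea(ACD) = -36 ∩ DB · EA = 303/5]
   → A = (-4, -38/5)

A = (-4, -38/5)
D = (0, -8)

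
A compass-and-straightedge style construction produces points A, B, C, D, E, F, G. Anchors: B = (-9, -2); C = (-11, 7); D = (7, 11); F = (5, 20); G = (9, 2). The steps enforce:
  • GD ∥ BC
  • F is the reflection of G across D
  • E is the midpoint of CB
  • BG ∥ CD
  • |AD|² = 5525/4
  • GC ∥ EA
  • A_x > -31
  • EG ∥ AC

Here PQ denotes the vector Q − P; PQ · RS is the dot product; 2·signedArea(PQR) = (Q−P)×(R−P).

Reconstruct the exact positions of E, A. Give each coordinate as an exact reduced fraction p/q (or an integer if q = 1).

A = (-30, 15/2)
E = (-10, 5/2)

1. E_x = -10  [E is the midpoint of CB]
2. E_y = 5/2  [E is the midpoint of CB]
   → E = (-10, 5/2)
3. A_x = -30  [EG ∥ AC ∩ GC ∥ EA]
4. A_y = 15/2  [EG ∥ AC ∩ GC ∥ EA]
   → A = (-30, 15/2)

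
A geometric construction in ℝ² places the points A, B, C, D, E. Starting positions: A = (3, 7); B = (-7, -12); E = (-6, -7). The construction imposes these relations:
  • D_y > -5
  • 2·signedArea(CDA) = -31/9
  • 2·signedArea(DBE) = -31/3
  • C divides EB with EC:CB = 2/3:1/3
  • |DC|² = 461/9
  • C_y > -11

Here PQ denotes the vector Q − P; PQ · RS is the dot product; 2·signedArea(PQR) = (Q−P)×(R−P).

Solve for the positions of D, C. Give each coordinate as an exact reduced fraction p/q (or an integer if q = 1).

C = (-20/3, -31/3)
D = (-10/3, -4)

1. C_x = -20/3  [C divides EB with EC:CB = 2/3:1/3]
2. C_y = -31/3  [C divides EB with EC:CB = 2/3:1/3]
   → C = (-20/3, -31/3)
3. D_x = -10/3  [2·signedArea(DBE) = -31/3 ∩ 2·signedArea(CDA) = -31/9]
4. D_y = -4  [2·signedArea(DBE) = -31/3 ∩ 2·signedArea(CDA) = -31/9]
   → D = (-10/3, -4)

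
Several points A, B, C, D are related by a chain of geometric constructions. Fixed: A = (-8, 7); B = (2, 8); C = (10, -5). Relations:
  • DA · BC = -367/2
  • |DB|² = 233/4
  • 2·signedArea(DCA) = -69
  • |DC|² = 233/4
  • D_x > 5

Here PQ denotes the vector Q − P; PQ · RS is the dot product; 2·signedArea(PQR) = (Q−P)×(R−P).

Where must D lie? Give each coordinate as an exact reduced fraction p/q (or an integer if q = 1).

D = (6, 3/2)

1. D_x = 6  [2·signedArea(DCA) = -69 ∩ DA · BC = -367/2]
2. D_y = 3/2  [2·signedArea(DCA) = -69 ∩ DA · BC = -367/2]
   → D = (6, 3/2)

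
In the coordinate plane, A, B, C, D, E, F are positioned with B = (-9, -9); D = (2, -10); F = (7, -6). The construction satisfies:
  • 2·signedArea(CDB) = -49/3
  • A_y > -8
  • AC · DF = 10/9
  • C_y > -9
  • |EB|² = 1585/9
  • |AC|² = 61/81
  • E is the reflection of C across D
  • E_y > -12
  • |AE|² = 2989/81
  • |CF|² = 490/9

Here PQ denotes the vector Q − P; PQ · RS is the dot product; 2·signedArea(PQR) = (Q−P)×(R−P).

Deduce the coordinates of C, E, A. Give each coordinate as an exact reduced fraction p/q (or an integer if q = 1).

1. C_x = 0  [line -1·x + -11·y + -275/3 = 0 ∩ |CF|² = 490/9]
2. C_y = -25/3  [line -1·x + -11·y + -275/3 = 0 ∩ |CF|² = 490/9]
   → C = (0, -25/3)
3. E_x = 4  [E is the reflection of C across D]
4. E_y = -35/3  [E is the reflection of C across D]
   → E = (4, -35/3)
5. A_x = -2/3  [line -5·x + -4·y + -310/9 = 0 ∩ |AC|² = 61/81]
6. A_y = -70/9  [line -5·x + -4·y + -310/9 = 0 ∩ |AC|² = 61/81]
   → A = (-2/3, -70/9)

A = (-2/3, -70/9)
C = (0, -25/3)
E = (4, -35/3)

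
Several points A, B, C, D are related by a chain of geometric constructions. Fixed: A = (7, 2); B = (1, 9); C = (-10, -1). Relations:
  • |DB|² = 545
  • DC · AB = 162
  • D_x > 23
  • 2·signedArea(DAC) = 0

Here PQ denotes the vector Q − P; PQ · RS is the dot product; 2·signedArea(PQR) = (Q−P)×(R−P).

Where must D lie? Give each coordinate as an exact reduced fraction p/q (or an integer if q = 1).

1. D_x = 24  [2·signedArea(DAC) = 0 ∩ DC · AB = 162]
2. D_y = 5  [2·signedArea(DAC) = 0 ∩ DC · AB = 162]
   → D = (24, 5)

D = (24, 5)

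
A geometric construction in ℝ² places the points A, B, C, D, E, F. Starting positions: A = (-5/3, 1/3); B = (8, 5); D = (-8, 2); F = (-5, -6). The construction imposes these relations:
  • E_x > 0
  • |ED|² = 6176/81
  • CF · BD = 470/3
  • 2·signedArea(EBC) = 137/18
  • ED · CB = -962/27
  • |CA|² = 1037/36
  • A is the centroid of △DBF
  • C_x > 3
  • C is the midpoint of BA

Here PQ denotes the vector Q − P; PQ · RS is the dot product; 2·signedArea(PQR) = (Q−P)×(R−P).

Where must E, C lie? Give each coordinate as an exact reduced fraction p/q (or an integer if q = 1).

1. C_x = 19/6  [C is the midpoint of BA]
2. C_y = 8/3  [C is the midpoint of BA]
   → C = (19/6, 8/3)
3. E_x = 4/9  [2·signedArea(EBC) = 137/18 ∩ ED · CB = -962/27]
4. E_y = -2/9  [2·signedArea(EBC) = 137/18 ∩ ED · CB = -962/27]
   → E = (4/9, -2/9)

C = (19/6, 8/3)
E = (4/9, -2/9)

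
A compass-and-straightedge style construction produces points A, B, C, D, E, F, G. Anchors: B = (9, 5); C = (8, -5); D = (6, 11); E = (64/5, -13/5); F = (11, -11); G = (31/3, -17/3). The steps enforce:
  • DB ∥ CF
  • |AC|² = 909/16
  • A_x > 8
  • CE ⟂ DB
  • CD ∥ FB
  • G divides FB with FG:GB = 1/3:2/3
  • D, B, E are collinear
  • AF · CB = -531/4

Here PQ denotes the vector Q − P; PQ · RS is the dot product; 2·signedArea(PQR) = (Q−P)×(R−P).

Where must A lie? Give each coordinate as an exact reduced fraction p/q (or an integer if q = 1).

1. A_x = 35/4  [line -1·x + -10·y + 135/4 = 0 ∩ |AC|² = 909/16]
2. A_y = 5/2  [line -1·x + -10·y + 135/4 = 0 ∩ |AC|² = 909/16]
   → A = (35/4, 5/2)

A = (35/4, 5/2)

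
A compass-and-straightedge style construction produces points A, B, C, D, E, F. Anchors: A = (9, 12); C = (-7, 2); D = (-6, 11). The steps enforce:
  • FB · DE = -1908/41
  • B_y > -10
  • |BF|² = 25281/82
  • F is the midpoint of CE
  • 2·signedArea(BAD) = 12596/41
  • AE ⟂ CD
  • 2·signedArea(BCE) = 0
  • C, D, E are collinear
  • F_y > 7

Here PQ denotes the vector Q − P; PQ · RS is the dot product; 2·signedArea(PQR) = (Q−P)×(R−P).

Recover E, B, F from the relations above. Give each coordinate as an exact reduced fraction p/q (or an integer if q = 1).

1. E_x = -234/41  [C, D, E are collinear ∩ AE ⟂ CD]
2. E_y = 559/41  [C, D, E are collinear ∩ AE ⟂ CD]
   → E = (-234/41, 559/41)
3. B_x = -340/41  [2·signedArea(BCE) = 0 ∩ 2·signedArea(BAD) = 12596/41]
4. B_y = -395/41  [2·signedArea(BCE) = 0 ∩ 2·signedArea(BAD) = 12596/41]
   → B = (-340/41, -395/41)
5. F_x = -521/82  [F is the midpoint of CE]
6. F_y = 641/82  [F is the midpoint of CE]
   → F = (-521/82, 641/82)

B = (-340/41, -395/41)
E = (-234/41, 559/41)
F = (-521/82, 641/82)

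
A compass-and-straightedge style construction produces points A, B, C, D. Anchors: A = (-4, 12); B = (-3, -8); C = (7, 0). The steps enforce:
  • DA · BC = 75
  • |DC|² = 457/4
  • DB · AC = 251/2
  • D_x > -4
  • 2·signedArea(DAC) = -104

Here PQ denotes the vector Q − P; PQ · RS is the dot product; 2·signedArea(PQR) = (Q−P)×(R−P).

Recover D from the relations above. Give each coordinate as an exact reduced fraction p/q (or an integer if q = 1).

1. D_x = -7/2  [DA · BC = 75 ∩ DB · AC = 251/2]
2. D_y = 2  [DA · BC = 75 ∩ DB · AC = 251/2]
   → D = (-7/2, 2)

D = (-7/2, 2)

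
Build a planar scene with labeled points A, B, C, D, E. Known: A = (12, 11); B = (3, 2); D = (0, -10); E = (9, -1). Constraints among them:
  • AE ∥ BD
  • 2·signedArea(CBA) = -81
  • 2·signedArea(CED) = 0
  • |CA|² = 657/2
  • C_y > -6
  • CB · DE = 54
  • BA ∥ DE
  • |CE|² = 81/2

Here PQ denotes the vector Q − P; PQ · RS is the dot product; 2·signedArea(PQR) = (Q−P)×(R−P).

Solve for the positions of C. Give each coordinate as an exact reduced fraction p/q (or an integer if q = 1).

1. C_x = 9/2  [2·signedArea(CED) = 0 ∩ CB · DE = 54]
2. C_y = -11/2  [2·signedArea(CED) = 0 ∩ CB · DE = 54]
   → C = (9/2, -11/2)

C = (9/2, -11/2)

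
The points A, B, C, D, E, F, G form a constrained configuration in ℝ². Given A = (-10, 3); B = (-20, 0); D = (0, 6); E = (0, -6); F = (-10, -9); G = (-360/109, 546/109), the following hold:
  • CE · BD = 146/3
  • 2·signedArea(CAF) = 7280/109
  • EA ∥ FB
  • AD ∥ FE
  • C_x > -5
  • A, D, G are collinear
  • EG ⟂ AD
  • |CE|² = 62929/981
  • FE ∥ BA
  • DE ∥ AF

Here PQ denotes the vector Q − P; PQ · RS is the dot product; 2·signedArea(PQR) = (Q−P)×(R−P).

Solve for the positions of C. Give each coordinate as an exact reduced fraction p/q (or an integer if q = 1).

C = (-1450/327, 73/109)

1. C_x = -1450/327  [2·signedArea(CAF) = 7280/109 ∩ CE · BD = 146/3]
2. C_y = 73/109  [2·signedArea(CAF) = 7280/109 ∩ CE · BD = 146/3]
   → C = (-1450/327, 73/109)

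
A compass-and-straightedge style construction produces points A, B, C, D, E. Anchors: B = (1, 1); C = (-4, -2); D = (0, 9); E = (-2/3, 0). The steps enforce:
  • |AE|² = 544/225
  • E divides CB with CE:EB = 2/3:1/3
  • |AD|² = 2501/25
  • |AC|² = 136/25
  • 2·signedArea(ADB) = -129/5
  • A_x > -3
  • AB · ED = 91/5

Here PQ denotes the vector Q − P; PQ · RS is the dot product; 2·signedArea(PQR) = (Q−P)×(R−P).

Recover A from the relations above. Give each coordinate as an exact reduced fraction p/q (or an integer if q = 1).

1. A_x = -2  [2·signedArea(ADB) = -129/5 ∩ AB · ED = 91/5]
2. A_y = -4/5  [2·signedArea(ADB) = -129/5 ∩ AB · ED = 91/5]
   → A = (-2, -4/5)

A = (-2, -4/5)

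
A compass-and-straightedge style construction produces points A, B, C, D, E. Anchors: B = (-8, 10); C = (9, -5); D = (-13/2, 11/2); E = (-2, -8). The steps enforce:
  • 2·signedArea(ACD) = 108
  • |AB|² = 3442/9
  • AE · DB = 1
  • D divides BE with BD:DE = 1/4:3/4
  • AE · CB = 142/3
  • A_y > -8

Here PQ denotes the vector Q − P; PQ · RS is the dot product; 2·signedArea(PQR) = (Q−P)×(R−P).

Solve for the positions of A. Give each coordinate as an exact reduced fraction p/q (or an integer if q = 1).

A = (5/3, -7)

1. A_x = 5/3  [AE · DB = 1 ∩ AE · CB = 142/3]
2. A_y = -7  [AE · DB = 1 ∩ AE · CB = 142/3]
   → A = (5/3, -7)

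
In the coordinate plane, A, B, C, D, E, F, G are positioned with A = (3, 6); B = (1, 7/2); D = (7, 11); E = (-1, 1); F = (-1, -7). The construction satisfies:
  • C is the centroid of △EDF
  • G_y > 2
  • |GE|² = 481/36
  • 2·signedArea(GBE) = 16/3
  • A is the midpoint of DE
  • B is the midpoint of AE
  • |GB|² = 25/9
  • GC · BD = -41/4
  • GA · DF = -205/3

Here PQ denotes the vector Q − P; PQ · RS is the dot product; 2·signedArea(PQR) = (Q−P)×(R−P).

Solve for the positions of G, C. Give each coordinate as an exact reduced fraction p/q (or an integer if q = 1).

C = (5/3, 5/3)
G = (7/3, 5/2)

1. G_x = 7/3  [2·signedArea(GBE) = 16/3 ∩ GA · DF = -205/3]
2. G_y = 5/2  [2·signedArea(GBE) = 16/3 ∩ GA · DF = -205/3]
   → G = (7/3, 5/2)
3. C_x = 5/3  [GC · BD = -41/4 ∩ C is the centroid of △EDF]
4. C_y = 5/3  [GC · BD = -41/4 ∩ C is the centroid of △EDF]
   → C = (5/3, 5/3)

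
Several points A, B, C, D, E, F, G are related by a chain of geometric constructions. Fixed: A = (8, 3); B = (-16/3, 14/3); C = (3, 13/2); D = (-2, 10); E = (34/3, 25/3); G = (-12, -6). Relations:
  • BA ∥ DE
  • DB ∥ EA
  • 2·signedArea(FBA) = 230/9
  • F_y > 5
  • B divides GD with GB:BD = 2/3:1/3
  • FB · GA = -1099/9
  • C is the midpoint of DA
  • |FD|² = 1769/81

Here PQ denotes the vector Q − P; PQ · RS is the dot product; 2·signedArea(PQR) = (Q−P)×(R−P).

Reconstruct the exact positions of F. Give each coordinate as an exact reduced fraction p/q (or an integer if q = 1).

1. F_x = 2/9  [FB · GA = -1099/9 ∩ 2·signedArea(FBA) = 230/9]
2. F_y = 53/9  [FB · GA = -1099/9 ∩ 2·signedArea(FBA) = 230/9]
   → F = (2/9, 53/9)

F = (2/9, 53/9)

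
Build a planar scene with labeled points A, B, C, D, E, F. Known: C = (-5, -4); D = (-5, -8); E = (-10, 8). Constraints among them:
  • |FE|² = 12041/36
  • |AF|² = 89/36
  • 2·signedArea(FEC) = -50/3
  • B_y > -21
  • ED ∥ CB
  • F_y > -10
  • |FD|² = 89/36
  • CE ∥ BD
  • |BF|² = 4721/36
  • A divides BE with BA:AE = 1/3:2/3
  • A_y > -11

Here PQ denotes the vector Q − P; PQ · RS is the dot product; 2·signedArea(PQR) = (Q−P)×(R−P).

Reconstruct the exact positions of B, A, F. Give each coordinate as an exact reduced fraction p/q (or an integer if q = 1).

1. B_x = 0  [CE ∥ BD ∩ ED ∥ CB]
2. B_y = -20  [CE ∥ BD ∩ ED ∥ CB]
   → B = (0, -20)
3. A_x = -10/3  [A divides BE with BA:AE = 1/3:2/3]
4. A_y = -32/3  [A divides BE with BA:AE = 1/3:2/3]
   → A = (-10/3, -32/3)
5. F_x = -25/6  [line 12·x + 5·y + 290/3 = 0 ∩ |AF|² = 89/36]
6. F_y = -28/3  [line 12·x + 5·y + 290/3 = 0 ∩ |AF|² = 89/36]
   → F = (-25/6, -28/3)

A = (-10/3, -32/3)
B = (0, -20)
F = (-25/6, -28/3)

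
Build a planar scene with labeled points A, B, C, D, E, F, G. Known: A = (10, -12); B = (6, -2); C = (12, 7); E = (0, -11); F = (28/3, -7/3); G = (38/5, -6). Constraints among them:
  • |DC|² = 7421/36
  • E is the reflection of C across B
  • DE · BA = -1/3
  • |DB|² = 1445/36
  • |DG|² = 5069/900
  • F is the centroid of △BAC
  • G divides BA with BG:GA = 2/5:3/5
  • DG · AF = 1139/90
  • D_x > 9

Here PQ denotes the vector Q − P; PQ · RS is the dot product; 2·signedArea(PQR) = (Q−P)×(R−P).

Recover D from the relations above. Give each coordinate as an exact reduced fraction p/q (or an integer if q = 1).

D = (29/3, -43/6)

1. D_x = 29/3  [DE · BA = -1/3 ∩ DG · AF = 1139/90]
2. D_y = -43/6  [DE · BA = -1/3 ∩ DG · AF = 1139/90]
   → D = (29/3, -43/6)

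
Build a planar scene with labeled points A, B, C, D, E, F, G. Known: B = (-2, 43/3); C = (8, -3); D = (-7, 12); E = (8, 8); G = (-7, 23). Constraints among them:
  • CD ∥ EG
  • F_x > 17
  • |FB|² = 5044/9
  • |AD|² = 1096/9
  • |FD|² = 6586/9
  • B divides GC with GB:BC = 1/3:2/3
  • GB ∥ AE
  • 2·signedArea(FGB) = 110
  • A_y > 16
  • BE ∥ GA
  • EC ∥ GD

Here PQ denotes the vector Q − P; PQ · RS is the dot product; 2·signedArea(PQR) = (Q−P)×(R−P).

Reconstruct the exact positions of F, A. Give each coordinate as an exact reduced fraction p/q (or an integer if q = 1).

A = (3, 50/3)
F = (18, 5/3)

1. F_x = 18  [line 26/3·x + 5·y + -493/3 = 0 ∩ |FB|² = 5044/9]
2. F_y = 5/3  [line 26/3·x + 5·y + -493/3 = 0 ∩ |FB|² = 5044/9]
   → F = (18, 5/3)
3. A_x = 3  [GB ∥ AE ∩ BE ∥ GA]
4. A_y = 50/3  [GB ∥ AE ∩ BE ∥ GA]
   → A = (3, 50/3)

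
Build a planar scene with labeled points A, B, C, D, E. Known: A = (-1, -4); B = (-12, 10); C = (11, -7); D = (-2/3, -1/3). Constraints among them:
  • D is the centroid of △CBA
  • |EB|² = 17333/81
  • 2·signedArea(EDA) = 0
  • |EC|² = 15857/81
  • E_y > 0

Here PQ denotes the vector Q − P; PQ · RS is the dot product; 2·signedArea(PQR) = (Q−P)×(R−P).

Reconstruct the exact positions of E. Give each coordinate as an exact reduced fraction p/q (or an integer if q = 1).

1. E_x = -5/9  [line 11/3·x + -1/3·y + 7/3 = 0 ∩ |EC|² = 15857/81]
2. E_y = 8/9  [line 11/3·x + -1/3·y + 7/3 = 0 ∩ |EC|² = 15857/81]
   → E = (-5/9, 8/9)

E = (-5/9, 8/9)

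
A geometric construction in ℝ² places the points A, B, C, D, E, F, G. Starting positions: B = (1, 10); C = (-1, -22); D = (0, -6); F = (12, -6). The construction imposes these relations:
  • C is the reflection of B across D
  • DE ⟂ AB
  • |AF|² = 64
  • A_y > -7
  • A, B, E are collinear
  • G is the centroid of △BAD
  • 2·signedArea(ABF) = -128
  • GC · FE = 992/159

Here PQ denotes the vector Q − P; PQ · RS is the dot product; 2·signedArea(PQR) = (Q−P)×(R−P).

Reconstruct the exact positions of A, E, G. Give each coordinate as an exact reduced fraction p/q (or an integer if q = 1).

A = (4, -6)
E = (1024/265, -1398/265)
G = (5/3, -2/3)

1. A_x = 4  [line 16·x + 11·y + 2 = 0 ∩ |AF|² = 64]
2. A_y = -6  [line 16·x + 11·y + 2 = 0 ∩ |AF|² = 64]
   → A = (4, -6)
3. E_x = 1024/265  [A, B, E are collinear ∩ DE ⟂ AB]
4. E_y = -1398/265  [A, B, E are collinear ∩ DE ⟂ AB]
   → E = (1024/265, -1398/265)
5. G_x = 5/3  [G is the centroid of △BAD]
6. G_y = -2/3  [G is the centroid of △BAD]
   → G = (5/3, -2/3)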